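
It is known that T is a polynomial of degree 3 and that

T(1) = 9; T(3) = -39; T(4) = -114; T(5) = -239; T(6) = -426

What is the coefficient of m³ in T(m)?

Write T(m) = am³ + bm² + cm + d; the 5 given values yield a linear system in the 4 coefficients.
Solving, T(m) = -2m³ - m² + 6m + 6.
The coefficient of m³ is -2.

-2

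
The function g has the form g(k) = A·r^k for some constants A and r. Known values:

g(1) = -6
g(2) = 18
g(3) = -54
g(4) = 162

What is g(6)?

Consecutive ratio: 18/(-6) = -3, and -54/18 = -3, so r = -3.
Then A·(-3)^1 = -6 gives A = 2, and g(k) = 2·(-3)^k.
g(6) = 2·(-3)^6 = 1458.

1458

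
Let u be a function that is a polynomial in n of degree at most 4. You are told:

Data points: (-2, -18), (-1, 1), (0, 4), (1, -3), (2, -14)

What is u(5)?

Write u(n) = an^4 + bn³ + cn² + dn + e; the 5 given values yield a linear system in the 5 coefficients.
Solving, the leading coefficient vanishes, and u(n) = n³ - 5n² - 3n + 4.
Then u(5) = -11.

-11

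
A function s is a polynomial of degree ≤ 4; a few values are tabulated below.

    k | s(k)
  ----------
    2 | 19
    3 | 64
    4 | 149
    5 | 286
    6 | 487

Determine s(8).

First differences: 45, 85, 137, 201. Second differences: 40, 52, 64. Third differences: 12, 12.
Level-3 differences are constant, so s has degree 3.
Fitting a degree-3 polynomial gives s(k) = 2k³ + 2k² - 3k + 1.
Then s(8) = 1129.

1129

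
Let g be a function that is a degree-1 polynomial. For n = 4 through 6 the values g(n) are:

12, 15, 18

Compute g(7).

First differences: 3, 3.
Level-1 differences are constant, so g has degree 1.
Fitting a degree-1 polynomial gives g(n) = 3n.
Then g(7) = 21.

21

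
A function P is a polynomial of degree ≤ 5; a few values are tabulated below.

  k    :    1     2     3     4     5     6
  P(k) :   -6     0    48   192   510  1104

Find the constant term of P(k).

0

Write P(k) = ak^5 + bk^4 + ck³ + dk² + ek + p; the 6 given values yield a linear system in the 6 coefficients.
Solving, the leading coefficient vanishes, and P(k) = k^4 - k³ + 2k² - 8k.
The constant term is P(0) = 0.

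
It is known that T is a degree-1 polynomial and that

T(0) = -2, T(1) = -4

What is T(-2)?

Write T(x) = ax + b; the 2 given values yield a linear system in the 2 coefficients.
Solving, T(x) = -2x - 2.
Then T(-2) = 2.

2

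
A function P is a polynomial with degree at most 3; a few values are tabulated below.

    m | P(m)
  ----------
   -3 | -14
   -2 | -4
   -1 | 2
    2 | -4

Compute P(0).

4

Write P(m) = am³ + bm² + cm + d; the 4 given values yield a linear system in the 4 coefficients.
Solving, the leading coefficient vanishes, and P(m) = -2m² + 4.
Then P(0) = 4.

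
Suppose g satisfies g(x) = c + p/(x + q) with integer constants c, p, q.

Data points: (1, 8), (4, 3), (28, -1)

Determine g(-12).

-5

(g(x) − c)(x + q) = p for each data point; the three points give a linear system in c and q, then p follows.
Solving: c = -2, q = 2, p = 30, so g(x) = -2 + 30/(x + 2).
Then g(-12) = -2 + 30/(-10) = -5.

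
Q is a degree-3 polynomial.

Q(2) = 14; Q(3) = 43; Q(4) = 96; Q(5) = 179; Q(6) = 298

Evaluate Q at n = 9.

Write Q(n) = an³ + bn² + cn + d; the 5 given values yield a linear system in the 4 coefficients.
Solving, Q(n) = n³ + 3n² - 5n + 4.
Then Q(9) = 931.

931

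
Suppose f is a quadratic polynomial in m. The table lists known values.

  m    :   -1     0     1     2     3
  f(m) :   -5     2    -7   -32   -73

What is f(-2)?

First differences: 7, -9, -25, -41. Second differences: -16, -16, -16.
Level-2 differences are constant, so f has degree 2.
Fitting a degree-2 polynomial gives f(m) = -8m² - m + 2.
Then f(-2) = -28.

-28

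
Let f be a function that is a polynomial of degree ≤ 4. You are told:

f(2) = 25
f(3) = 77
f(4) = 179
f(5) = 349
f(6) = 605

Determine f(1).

First differences: 52, 102, 170, 256. Second differences: 50, 68, 86. Third differences: 18, 18.
Level-3 differences are constant, so f has degree 3.
Fitting a degree-3 polynomial gives f(t) = 3t³ - 2t² + 5t - 1.
Then f(1) = 5.

5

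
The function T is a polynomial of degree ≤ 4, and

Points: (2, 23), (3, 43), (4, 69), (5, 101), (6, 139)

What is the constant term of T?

First differences: 20, 26, 32, 38. Second differences: 6, 6, 6.
Level-2 differences are constant, so T has degree 2.
Fitting a degree-2 polynomial gives T(m) = 3m² + 5m + 1.
The constant term is T(0) = 1.

1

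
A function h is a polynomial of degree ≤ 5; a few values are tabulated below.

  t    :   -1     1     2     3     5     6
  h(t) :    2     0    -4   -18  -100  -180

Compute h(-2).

Write h(t) = at^5 + bt^4 + ct³ + dt² + et + p; the 6 given values yield a linear system in the 6 coefficients.
Solving, the top 2 coefficients vanish, and h(t) = -t³ + t².
Then h(-2) = 12.

12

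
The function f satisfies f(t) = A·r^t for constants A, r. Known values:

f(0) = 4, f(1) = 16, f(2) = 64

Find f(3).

Consecutive ratio: 16/4 = 4, and 64/16 = 4, so r = 4.
Then A·4^0 = 4 gives A = 4, and f(t) = 4·4^t.
f(3) = 4·4^3 = 256.

256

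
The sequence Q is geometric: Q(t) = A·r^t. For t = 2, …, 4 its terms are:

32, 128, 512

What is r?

4

Consecutive ratio: 128/32 = 4, and 512/128 = 4, so r = 4.
Then A·4^2 = 32 gives A = 2, and Q(t) = 2·4^t.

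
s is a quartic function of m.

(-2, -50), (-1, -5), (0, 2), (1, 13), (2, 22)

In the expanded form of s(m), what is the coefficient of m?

Write s(m) = am^4 + bm³ + cm² + dm + e; the 5 given values yield a linear system in the 5 coefficients.
Solving, s(m) = -2m^4 + 3m³ + 4m² + 6m + 2.
The coefficient of m is 6.

6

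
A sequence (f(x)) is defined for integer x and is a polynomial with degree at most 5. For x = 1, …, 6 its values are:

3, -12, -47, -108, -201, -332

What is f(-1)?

-3

Write f(x) = ax^5 + bx^4 + cx³ + dx² + ex + p; the 6 given values yield a linear system in the 6 coefficients.
Solving, the top 2 coefficients vanish, and f(x) = -x³ - 4x² + 4x + 4.
Then f(-1) = -3.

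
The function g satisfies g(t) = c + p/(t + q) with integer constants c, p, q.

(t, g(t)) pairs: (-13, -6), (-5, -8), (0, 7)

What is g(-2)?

(g(t) − c)(t + q) = p for each data point; the three points give a linear system in c and q, then p follows.
Solving: c = -5, q = 1, p = 12, so g(t) = -5 + 12/(t + 1).
Then g(-2) = -5 + 12/(-1) = -17.

-17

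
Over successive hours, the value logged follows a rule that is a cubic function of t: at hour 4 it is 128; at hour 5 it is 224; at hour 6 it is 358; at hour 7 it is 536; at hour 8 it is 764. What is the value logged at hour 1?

8

Write the value at t as P(t).
Write P(t) = at³ + bt² + ct + d; the 5 given values yield a linear system in the 4 coefficients.
Solving, P(t) = t³ + 4t² - t + 4.
Then P(1) = 8.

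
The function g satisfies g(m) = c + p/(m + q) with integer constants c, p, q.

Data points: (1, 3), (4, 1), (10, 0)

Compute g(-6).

(g(m) − c)(m + q) = p for each data point; the three points give a linear system in c and q, then p follows.
Solving: c = -1, q = 2, p = 12, so g(m) = -1 + 12/(m + 2).
Then g(-6) = -1 + 12/(-4) = -4.

-4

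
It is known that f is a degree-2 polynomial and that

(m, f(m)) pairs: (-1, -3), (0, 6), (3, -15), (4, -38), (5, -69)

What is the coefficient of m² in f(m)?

-4

Write f(m) = am² + bm + c; the 5 given values yield a linear system in the 3 coefficients.
Solving, f(m) = -4m² + 5m + 6.
The coefficient of m² is -4.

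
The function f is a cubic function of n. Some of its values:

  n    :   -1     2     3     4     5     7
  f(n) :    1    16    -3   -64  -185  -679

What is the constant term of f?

0

Write f(n) = an³ + bn² + cn + d; the 6 given values yield a linear system in the 4 coefficients.
Solving, f(n) = -3n³ + 6n² + 8n.
The constant term is f(0) = 0.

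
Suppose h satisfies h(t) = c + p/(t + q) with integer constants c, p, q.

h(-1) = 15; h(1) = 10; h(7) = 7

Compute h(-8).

(h(t) − c)(t + q) = p for each data point; the three points give a linear system in c and q, then p follows.
Solving: c = 5, q = 3, p = 20, so h(t) = 5 + 20/(t + 3).
Then h(-8) = 5 + 20/(-5) = 1.

1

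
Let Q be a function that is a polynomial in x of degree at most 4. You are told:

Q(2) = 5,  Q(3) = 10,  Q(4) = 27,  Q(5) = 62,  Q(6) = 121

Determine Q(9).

First differences: 5, 17, 35, 59. Second differences: 12, 18, 24. Third differences: 6, 6.
Level-3 differences are constant, so Q has degree 3.
Fitting a degree-3 polynomial gives Q(x) = x³ - 3x² + x + 7.
Then Q(9) = 502.

502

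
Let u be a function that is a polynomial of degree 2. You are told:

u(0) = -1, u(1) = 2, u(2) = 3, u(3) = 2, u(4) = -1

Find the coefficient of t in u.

4

Write u(t) = at² + bt + c; the 5 given values yield a linear system in the 3 coefficients.
Solving, u(t) = -t² + 4t - 1.
The coefficient of t is 4.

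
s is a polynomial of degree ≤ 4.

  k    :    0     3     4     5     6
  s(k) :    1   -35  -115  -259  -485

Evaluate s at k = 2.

-1

Write s(k) = ak^4 + bk³ + ck² + dk + e; the 5 given values yield a linear system in the 5 coefficients.
Solving, the leading coefficient vanishes, and s(k) = -3k³ + 4k² + 3k + 1.
Then s(2) = -1.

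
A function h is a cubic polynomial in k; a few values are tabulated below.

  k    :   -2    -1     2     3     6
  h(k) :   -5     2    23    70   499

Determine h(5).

296

Write h(k) = ak³ + bk² + ck + d; the 5 given values yield a linear system in the 4 coefficients.
Solving, h(k) = 2k³ + 2k² - k + 1.
Then h(5) = 296.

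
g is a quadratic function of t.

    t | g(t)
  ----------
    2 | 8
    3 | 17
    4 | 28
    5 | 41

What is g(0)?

-4

First differences: 9, 11, 13. Second differences: 2, 2.
Level-2 differences are constant, so g has degree 2.
Fitting a degree-2 polynomial gives g(t) = t² + 4t - 4.
Then g(0) = -4.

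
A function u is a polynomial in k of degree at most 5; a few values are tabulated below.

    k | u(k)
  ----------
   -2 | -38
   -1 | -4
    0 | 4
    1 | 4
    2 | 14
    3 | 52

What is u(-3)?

-116

First differences: 34, 8, 0, 10, 38. Second differences: -26, -8, 10, 28. Third differences: 18, 18, 18.
Level-3 differences are constant, so u has degree 3.
Fitting a degree-3 polynomial gives u(k) = 3k³ - 4k² + k + 4.
Then u(-3) = -116.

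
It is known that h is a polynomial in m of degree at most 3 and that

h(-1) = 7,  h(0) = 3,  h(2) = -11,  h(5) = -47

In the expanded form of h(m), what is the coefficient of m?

-5

Write h(m) = am³ + bm² + cm + d; the 4 given values yield a linear system in the 4 coefficients.
Solving, the leading coefficient vanishes, and h(m) = -m² - 5m + 3.
The coefficient of m is -5.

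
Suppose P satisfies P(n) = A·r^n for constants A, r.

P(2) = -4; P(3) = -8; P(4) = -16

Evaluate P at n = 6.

Consecutive ratio: -8/(-4) = 2, and -16/(-8) = 2, so r = 2.
Then A·2^2 = -4 gives A = -1, and P(n) = -1·2^n.
P(6) = -1·2^6 = -64.

-64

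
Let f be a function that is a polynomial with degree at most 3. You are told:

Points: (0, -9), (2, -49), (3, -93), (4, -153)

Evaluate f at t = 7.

Write f(t) = at³ + bt² + ct + d; the 4 given values yield a linear system in the 4 coefficients.
Solving, the leading coefficient vanishes, and f(t) = -8t² - 4t - 9.
Then f(7) = -429.

-429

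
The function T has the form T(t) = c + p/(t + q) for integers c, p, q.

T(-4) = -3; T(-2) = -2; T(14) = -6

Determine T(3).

(T(t) − c)(t + q) = p for each data point; the three points give a linear system in c and q, then p follows.
Solving: c = -5, q = -2, p = -12, so T(t) = -5 − 12/(t − 2).
Then T(3) = -5 − 12/1 = -17.

-17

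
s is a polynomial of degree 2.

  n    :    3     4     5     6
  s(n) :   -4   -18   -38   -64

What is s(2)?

4

Write s(n) = an² + bn + c; the 4 given values yield a linear system in the 3 coefficients.
Solving, s(n) = -3n² + 7n + 2.
Then s(2) = 4.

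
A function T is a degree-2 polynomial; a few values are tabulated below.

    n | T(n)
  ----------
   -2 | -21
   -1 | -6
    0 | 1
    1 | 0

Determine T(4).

-51

Write T(n) = an² + bn + c; the 4 given values yield a linear system in the 3 coefficients.
Solving, T(n) = -4n² + 3n + 1.
Then T(4) = -51.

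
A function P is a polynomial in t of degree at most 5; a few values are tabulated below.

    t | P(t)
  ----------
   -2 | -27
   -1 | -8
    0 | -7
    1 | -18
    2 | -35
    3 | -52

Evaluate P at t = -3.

-70

Write P(t) = at^5 + bt^4 + ct³ + dt² + et + p; the 6 given values yield a linear system in the 6 coefficients.
Solving, the top 2 coefficients vanish, and P(t) = t³ - 6t² - 6t - 7.
Then P(-3) = -70.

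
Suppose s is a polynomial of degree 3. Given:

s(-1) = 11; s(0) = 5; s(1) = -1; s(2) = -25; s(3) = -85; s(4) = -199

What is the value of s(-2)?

Write s(k) = ak³ + bk² + ck + d; the 6 given values yield a linear system in the 4 coefficients.
Solving, s(k) = -3k³ - 3k + 5.
Then s(-2) = 35.

35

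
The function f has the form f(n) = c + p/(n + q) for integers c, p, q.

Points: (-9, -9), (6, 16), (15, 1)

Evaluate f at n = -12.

-8

(f(n) − c)(n + q) = p for each data point; the three points give a linear system in c and q, then p follows.
Solving: c = -4, q = -3, p = 60, so f(n) = -4 + 60/(n − 3).
Then f(-12) = -4 + 60/(-15) = -8.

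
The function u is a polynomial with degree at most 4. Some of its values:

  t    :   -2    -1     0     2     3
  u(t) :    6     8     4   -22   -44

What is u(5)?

-106

Write u(t) = at^4 + bt³ + ct² + dt + e; the 5 given values yield a linear system in the 5 coefficients.
Solving, the top 2 coefficients vanish, and u(t) = -3t² - 7t + 4.
Then u(5) = -106.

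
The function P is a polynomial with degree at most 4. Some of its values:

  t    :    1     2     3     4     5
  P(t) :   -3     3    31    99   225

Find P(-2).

-69

First differences: 6, 28, 68, 126. Second differences: 22, 40, 58. Third differences: 18, 18.
Level-3 differences are constant, so P has degree 3.
Fitting a degree-3 polynomial gives P(t) = 3t³ - 7t² + 6t - 5.
Then P(-2) = -69.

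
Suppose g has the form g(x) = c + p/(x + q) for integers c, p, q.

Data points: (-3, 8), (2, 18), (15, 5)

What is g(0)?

(g(x) − c)(x + q) = p for each data point; the three points give a linear system in c and q, then p follows.
Solving: c = 6, q = -3, p = -12, so g(x) = 6 − 12/(x − 3).
Then g(0) = 6 − 12/(-3) = 10.

10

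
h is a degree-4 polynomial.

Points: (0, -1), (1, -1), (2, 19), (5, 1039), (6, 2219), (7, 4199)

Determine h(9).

11807

Write h(x) = ax^4 + bx³ + cx² + dx + e; the 6 given values yield a linear system in the 5 coefficients.
Solving, h(x) = 2x^4 - 2x³ + 2x² - 2x - 1.
Then h(9) = 11807.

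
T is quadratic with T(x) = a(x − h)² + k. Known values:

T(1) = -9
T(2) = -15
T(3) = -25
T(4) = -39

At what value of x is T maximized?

0

First differences -6, -10, -14; second difference -4 = 2a, so a = -2.
Expanding, the x-coefficient is −2ah = 4h; matching it to the data gives h = 0, and then k = -7.
So T(x) = -2(x + 0)² − 7.
Hence h = 0.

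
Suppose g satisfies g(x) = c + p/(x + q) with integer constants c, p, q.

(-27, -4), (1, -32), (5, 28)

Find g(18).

(g(x) − c)(x + q) = p for each data point; the three points give a linear system in c and q, then p follows.
Solving: c = -2, q = -3, p = 60, so g(x) = -2 + 60/(x − 3).
Then g(18) = -2 + 60/15 = 2.

2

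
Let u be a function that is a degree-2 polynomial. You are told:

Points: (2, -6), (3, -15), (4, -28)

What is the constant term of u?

0

Write u(n) = an² + bn + c; the 3 given values yield a linear system in the 3 coefficients.
Solving, u(n) = -2n² + n.
The constant term is u(0) = 0.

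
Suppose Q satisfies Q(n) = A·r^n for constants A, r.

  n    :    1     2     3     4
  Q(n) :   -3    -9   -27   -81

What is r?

Consecutive ratio: -9/(-3) = 3, and -27/(-9) = 3, so r = 3.
Then A·3^1 = -3 gives A = -1, and Q(n) = -1·3^n.

3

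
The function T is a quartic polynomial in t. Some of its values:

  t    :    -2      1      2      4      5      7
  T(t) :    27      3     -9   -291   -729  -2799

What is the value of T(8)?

Write T(t) = at^4 + bt³ + ct² + dt + e; the 6 given values yield a linear system in the 5 coefficients.
Solving, T(t) = -t^4 - 2t³ + 6t² - t + 1.
Then T(8) = -4743.

-4743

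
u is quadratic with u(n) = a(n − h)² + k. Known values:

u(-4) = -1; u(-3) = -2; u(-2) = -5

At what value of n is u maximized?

-4

First differences -1, -3; second difference -2 = 2a, so a = -1.
Expanding, the n-coefficient is −2ah = 2h; matching it to the data gives h = -4, and then k = -1.
So u(n) = -1(n + 4)² − 1.
Hence h = -4.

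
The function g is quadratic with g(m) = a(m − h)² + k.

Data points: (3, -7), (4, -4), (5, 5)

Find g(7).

First differences 3, 9; second difference 6 = 2a, so a = 3.
Expanding, the m-coefficient is −2ah = -6h; matching it to the data gives h = 3, and then k = -7.
So g(m) = 3(m − 3)² − 7.
g(7) = 3·4² − 7 = 41.

41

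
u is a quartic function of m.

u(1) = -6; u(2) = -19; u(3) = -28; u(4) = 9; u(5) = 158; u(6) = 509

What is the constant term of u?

-7

Write u(m) = am^4 + bm³ + cm² + dm + e; the 6 given values yield a linear system in the 5 coefficients.
Solving, u(m) = m^4 - 3m³ - 5m² + 8m - 7.
The constant term is u(0) = -7.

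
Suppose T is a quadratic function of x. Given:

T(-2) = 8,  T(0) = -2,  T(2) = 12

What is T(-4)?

42

Write T(x) = ax² + bx + c; the 3 given values yield a linear system in the 3 coefficients.
Solving, T(x) = 3x² + x - 2.
Then T(-4) = 42.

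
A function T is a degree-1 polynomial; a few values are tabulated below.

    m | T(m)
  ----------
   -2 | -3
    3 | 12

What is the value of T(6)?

Write T(m) = am + b; the 2 given values yield a linear system in the 2 coefficients.
Solving, T(m) = 3m + 3.
Then T(6) = 21.

21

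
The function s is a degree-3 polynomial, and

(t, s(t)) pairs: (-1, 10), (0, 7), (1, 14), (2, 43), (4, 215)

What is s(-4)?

Write s(t) = at³ + bt² + ct + d; the 5 given values yield a linear system in the 4 coefficients.
Solving, s(t) = 2t³ + 5t² + 7.
Then s(-4) = -41.

-41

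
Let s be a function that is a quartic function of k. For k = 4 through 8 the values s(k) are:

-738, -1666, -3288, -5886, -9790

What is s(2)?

Write s(k) = ak^4 + bk³ + ck² + dk + e; the 5 given values yield a linear system in the 5 coefficients.
Solving, s(k) = -2k^4 - 3k³ - 7k - 6.
Then s(2) = -76.

-76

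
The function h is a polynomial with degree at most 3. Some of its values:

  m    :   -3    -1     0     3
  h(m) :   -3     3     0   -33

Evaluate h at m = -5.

Write h(m) = am³ + bm² + cm + d; the 4 given values yield a linear system in the 4 coefficients.
Solving, the leading coefficient vanishes, and h(m) = -2m² - 5m.
Then h(-5) = -25.

-25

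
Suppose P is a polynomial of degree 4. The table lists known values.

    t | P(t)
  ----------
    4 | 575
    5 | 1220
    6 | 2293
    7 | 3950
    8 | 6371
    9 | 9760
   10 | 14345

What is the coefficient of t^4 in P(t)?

1

First differences: 645, 1073, 1657, 2421, 3389, 4585. Second differences: 428, 584, 764, 968, 1196. Third differences: 156, 180, 204, 228. Fourth differences: 24, 24, 24.
Level-4 differences are constant, so P has degree 4.
Fitting a degree-4 polynomial gives P(t) = t^4 + 4t³ + 3t² + 5t - 5.
The coefficient of t^4 is 1.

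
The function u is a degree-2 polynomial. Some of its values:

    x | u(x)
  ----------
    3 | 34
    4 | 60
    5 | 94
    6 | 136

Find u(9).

310

Write u(x) = ax² + bx + c; the 4 given values yield a linear system in the 3 coefficients.
Solving, u(x) = 4x² - 2x + 4.
Then u(9) = 310.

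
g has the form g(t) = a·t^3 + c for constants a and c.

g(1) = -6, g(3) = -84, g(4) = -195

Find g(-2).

From g(1) = -6 and g(3) = -84: 1a + c = -6 and 27a + c = -84.
Subtracting: 26a = -78, so a = -3; then c = -6 − (-3)·1 = -3.
So g(t) = -3t³ − 3, and g(-2) = 21.

21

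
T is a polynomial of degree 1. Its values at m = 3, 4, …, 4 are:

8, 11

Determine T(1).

Write T(m) = am + b; the 2 given values yield a linear system in the 2 coefficients.
Solving, T(m) = 3m - 1.
Then T(1) = 2.

2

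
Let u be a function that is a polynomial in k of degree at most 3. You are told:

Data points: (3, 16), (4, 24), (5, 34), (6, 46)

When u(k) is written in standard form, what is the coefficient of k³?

0

First differences: 8, 10, 12. Second differences: 2, 2.
Level-2 differences are constant, so u has degree 2.
Fitting a degree-2 polynomial gives u(k) = k² + k + 4.
The coefficient of k³ is 0.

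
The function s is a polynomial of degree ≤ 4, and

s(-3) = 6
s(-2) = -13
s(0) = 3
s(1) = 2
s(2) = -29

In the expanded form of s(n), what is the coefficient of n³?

Write s(n) = an^4 + bn³ + cn² + dn + e; the 5 given values yield a linear system in the 5 coefficients.
Solving, the leading coefficient vanishes, and s(n) = -3n³ - 6n² + 8n + 3.
The coefficient of n³ is -3.

-3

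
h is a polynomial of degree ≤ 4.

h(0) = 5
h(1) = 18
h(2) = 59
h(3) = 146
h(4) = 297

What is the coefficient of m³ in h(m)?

First differences: 13, 41, 87, 151. Second differences: 28, 46, 64. Third differences: 18, 18.
Level-3 differences are constant, so h has degree 3.
Fitting a degree-3 polynomial gives h(m) = 3m³ + 5m² + 5m + 5.
The coefficient of m³ is 3.

3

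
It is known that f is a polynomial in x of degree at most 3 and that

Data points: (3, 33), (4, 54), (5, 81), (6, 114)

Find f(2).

18

Write f(x) = ax³ + bx² + cx + d; the 4 given values yield a linear system in the 4 coefficients.
Solving, the leading coefficient vanishes, and f(x) = 3x² + 6.
Then f(2) = 18.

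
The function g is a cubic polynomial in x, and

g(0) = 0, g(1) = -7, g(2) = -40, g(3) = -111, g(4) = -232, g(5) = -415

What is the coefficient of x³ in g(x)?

-2

Write g(x) = ax³ + bx² + cx + d; the 6 given values yield a linear system in the 4 coefficients.
Solving, g(x) = -2x³ - 7x² + 2x.
The coefficient of x³ is -2.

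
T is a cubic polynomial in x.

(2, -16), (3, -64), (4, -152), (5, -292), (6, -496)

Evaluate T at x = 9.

First differences: -48, -88, -140, -204. Second differences: -40, -52, -64. Third differences: -12, -12.
Level-3 differences are constant, so T has degree 3.
Fitting a degree-3 polynomial gives T(x) = -2x³ - 2x² + 8.
Then T(9) = -1612.

-1612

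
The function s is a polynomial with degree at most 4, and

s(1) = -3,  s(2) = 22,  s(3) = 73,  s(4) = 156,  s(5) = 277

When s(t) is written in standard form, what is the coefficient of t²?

7

Write s(t) = at^4 + bt³ + ct² + dt + e; the 5 given values yield a linear system in the 5 coefficients.
Solving, the leading coefficient vanishes, and s(t) = t³ + 7t² - 3t - 8.
The coefficient of t² is 7.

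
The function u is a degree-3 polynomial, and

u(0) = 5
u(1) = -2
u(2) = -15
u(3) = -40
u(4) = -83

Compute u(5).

-150

Write u(n) = an³ + bn² + cn + d; the 5 given values yield a linear system in the 4 coefficients.
Solving, u(n) = -n³ - 6n + 5.
Then u(5) = -150.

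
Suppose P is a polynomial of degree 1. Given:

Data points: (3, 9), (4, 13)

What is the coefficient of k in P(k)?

4

Write P(k) = ak + b; the 2 given values yield a linear system in the 2 coefficients.
Solving, P(k) = 4k - 3.
The coefficient of k is 4.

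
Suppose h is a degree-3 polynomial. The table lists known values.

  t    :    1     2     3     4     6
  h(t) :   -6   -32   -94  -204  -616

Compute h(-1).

Write h(t) = at³ + bt² + ct + d; the 5 given values yield a linear system in the 4 coefficients.
Solving, h(t) = -2t³ - 6t² + 6t - 4.
Then h(-1) = -14.

-14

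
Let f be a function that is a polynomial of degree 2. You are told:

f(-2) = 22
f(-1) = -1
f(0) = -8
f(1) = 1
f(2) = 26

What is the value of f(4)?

First differences: -23, -7, 9, 25. Second differences: 16, 16, 16.
Level-2 differences are constant, so f has degree 2.
Fitting a degree-2 polynomial gives f(x) = 8x² + x - 8.
Then f(4) = 124.

124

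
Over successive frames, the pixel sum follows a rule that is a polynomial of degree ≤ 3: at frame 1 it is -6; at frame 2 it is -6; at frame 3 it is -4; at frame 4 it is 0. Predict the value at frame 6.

14

Write the value at k as g(k).
First differences: 0, 2, 4. Second differences: 2, 2.
Level-2 differences are constant, so g has degree 2.
Fitting a degree-2 polynomial gives g(k) = k² - 3k - 4.
Then g(6) = 14.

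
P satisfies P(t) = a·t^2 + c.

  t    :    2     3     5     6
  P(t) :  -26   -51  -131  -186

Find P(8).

-326

From P(2) = -26 and P(3) = -51: 4a + c = -26 and 9a + c = -51.
Subtracting: 5a = -25, so a = -5; then c = -26 − (-5)·4 = -6.
So P(t) = -5t² − 6, and P(8) = -326.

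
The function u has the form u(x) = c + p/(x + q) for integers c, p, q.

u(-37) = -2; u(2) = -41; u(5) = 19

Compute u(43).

0

(u(x) − c)(x + q) = p for each data point; the three points give a linear system in c and q, then p follows.
Solving: c = -1, q = -3, p = 40, so u(x) = -1 + 40/(x − 3).
Then u(43) = -1 + 40/40 = 0.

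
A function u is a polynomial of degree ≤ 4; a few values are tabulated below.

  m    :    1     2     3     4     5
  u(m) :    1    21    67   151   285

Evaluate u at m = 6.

First differences: 20, 46, 84, 134. Second differences: 26, 38, 50. Third differences: 12, 12.
Level-3 differences are constant, so u has degree 3.
Extending the table by one column gives the next first difference 196, so u(6) = 285 + 196 = 481.

481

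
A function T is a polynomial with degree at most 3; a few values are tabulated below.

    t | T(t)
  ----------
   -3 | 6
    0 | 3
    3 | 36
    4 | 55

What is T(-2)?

Write T(t) = at³ + bt² + ct + d; the 4 given values yield a linear system in the 4 coefficients.
Solving, the leading coefficient vanishes, and T(t) = 2t² + 5t + 3.
Then T(-2) = 1.

1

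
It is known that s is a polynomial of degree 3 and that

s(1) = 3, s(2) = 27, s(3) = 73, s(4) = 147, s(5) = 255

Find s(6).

Write s(x) = ax³ + bx² + cx + d; the 5 given values yield a linear system in the 4 coefficients.
Solving, s(x) = x³ + 5x² + 2x - 5.
Then s(6) = 403.

403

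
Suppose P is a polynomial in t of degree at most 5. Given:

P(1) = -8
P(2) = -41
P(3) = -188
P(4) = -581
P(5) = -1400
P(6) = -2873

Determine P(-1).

4

First differences: -33, -147, -393, -819, -1473. Second differences: -114, -246, -426, -654. Third differences: -132, -180, -228. Fourth differences: -48, -48.
Level-4 differences are constant, so P has degree 4.
Fitting a degree-4 polynomial gives P(t) = -2t^4 - 2t³ + 5t² - 4t - 5.
Then P(-1) = 4.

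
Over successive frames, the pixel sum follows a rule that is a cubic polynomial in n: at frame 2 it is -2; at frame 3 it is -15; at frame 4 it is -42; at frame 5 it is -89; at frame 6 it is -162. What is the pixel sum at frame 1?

3

Write the value at n as P(n).
First differences: -13, -27, -47, -73. Second differences: -14, -20, -26. Third differences: -6, -6.
Level-3 differences are constant, so P has degree 3.
Fitting a degree-3 polynomial gives P(n) = -n³ + 2n² - 4n + 6.
Then P(1) = 3.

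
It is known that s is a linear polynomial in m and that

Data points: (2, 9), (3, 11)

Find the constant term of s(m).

Write s(m) = am + b; the 2 given values yield a linear system in the 2 coefficients.
Solving, s(m) = 2m + 5.
The constant term is s(0) = 5.

5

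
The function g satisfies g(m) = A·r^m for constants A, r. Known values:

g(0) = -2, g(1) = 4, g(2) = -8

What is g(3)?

Consecutive ratio: 4/(-2) = -2, and -8/4 = -2, so r = -2.
Then A·(-2)^0 = -2 gives A = -2, and g(m) = -2·(-2)^m.
g(3) = -2·(-2)^3 = 16.

16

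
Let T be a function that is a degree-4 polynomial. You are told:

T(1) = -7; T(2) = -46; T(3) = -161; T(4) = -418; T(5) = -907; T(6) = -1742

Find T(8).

First differences: -39, -115, -257, -489, -835. Second differences: -76, -142, -232, -346. Third differences: -66, -90, -114. Fourth differences: -24, -24.
Level-4 differences are constant, so T has degree 4.
Fitting a degree-4 polynomial gives T(x) = -x^4 - x³ - 7x² + 4x - 2.
Then T(8) = -5026.

-5026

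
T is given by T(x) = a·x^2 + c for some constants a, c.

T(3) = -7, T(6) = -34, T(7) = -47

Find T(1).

1

From T(3) = -7 and T(6) = -34: 9a + c = -7 and 36a + c = -34.
Subtracting: 27a = -27, so a = -1; then c = -7 − (-1)·9 = 2.
So T(x) = -1x² + 2, and T(1) = 1.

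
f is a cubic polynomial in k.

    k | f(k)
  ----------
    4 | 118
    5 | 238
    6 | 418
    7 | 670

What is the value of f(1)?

-2

Write f(k) = ak³ + bk² + ck + d; the 4 given values yield a linear system in the 4 coefficients.
Solving, f(k) = 2k³ - 2k - 2.
Then f(1) = -2.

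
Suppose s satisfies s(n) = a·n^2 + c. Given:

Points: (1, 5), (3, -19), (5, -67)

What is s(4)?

From s(1) = 5 and s(3) = -19: 1a + c = 5 and 9a + c = -19.
Subtracting: 8a = -24, so a = -3; then c = 5 − (-3)·1 = 8.
So s(n) = -3n² + 8, and s(4) = -40.

-40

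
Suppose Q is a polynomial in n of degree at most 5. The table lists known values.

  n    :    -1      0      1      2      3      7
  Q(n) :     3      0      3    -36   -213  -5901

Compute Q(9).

Write Q(n) = an^5 + bn^4 + cn³ + dn² + en + p; the 6 given values yield a linear system in the 6 coefficients.
Solving, the leading coefficient vanishes, and Q(n) = -2n^4 - 4n³ + 5n² + 4n.
Then Q(9) = -15597.

-15597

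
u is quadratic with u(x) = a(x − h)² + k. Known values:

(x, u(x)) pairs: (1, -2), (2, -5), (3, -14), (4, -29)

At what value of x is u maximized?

First differences -3, -9, -15; second difference -6 = 2a, so a = -3.
Expanding, the x-coefficient is −2ah = 6h; matching it to the data gives h = 1, and then k = -2.
So u(x) = -3(x − 1)² − 2.
Hence h = 1.

1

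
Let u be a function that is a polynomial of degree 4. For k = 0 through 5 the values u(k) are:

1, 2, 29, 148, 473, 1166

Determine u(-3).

First differences: 1, 27, 119, 325, 693. Second differences: 26, 92, 206, 368. Third differences: 66, 114, 162. Fourth differences: 48, 48.
Level-4 differences are constant, so u has degree 4.
Fitting a degree-4 polynomial gives u(k) = 2k^4 - k³ + 2k² - 2k + 1.
Then u(-3) = 214.

214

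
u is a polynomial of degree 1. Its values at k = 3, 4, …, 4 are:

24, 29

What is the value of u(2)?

Write u(k) = ak + b; the 2 given values yield a linear system in the 2 coefficients.
Solving, u(k) = 5k + 9.
Then u(2) = 19.

19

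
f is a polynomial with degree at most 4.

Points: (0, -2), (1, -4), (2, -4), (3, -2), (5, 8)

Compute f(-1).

Write f(m) = am^4 + bm³ + cm² + dm + e; the 5 given values yield a linear system in the 5 coefficients.
Solving, the top 2 coefficients vanish, and f(m) = m² - 3m - 2.
Then f(-1) = 2.

2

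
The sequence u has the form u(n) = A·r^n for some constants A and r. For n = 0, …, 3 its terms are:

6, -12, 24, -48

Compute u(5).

Consecutive ratio: -12/6 = -2, and 24/(-12) = -2, so r = -2.
Then A·(-2)^0 = 6 gives A = 6, and u(n) = 6·(-2)^n.
u(5) = 6·(-2)^5 = -192.

-192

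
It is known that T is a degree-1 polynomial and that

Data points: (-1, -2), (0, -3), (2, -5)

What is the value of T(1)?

Write T(k) = ak + b; the 3 given values yield a linear system in the 2 coefficients.
Solving, T(k) = -k - 3.
Then T(1) = -4.

-4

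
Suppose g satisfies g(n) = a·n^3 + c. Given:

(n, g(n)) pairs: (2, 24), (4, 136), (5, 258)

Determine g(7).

694

From g(2) = 24 and g(4) = 136: 8a + c = 24 and 64a + c = 136.
Subtracting: 56a = 112, so a = 2; then c = 24 − 2·8 = 8.
So g(n) = 2n³ + 8, and g(7) = 694.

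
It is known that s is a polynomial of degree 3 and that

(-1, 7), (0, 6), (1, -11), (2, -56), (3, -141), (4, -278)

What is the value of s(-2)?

First differences: -1, -17, -45, -85, -137. Second differences: -16, -28, -40, -52. Third differences: -12, -12, -12.
Level-3 differences are constant, so s has degree 3.
Fitting a degree-3 polynomial gives s(n) = -2n³ - 8n² - 7n + 6.
Then s(-2) = 4.

4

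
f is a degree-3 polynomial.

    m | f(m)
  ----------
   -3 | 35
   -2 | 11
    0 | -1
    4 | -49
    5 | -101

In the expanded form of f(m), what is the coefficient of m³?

Write f(m) = am³ + bm² + cm + d; the 5 given values yield a linear system in the 4 coefficients.
Solving, f(m) = -m³ + m² - 1.
The coefficient of m³ is -1.

-1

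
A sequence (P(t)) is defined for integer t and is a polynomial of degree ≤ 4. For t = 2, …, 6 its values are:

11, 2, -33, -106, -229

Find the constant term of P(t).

First differences: -9, -35, -73, -123. Second differences: -26, -38, -50. Third differences: -12, -12.
Level-3 differences are constant, so P has degree 3.
Fitting a degree-3 polynomial gives P(t) = -2t³ + 5t² + 4t - 1.
The constant term is P(0) = -1.

-1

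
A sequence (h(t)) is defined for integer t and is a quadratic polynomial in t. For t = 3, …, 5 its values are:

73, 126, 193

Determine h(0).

Write h(t) = at² + bt + c; the 3 given values yield a linear system in the 3 coefficients.
Solving, h(t) = 7t² + 4t - 2.
Then h(0) = -2.

-2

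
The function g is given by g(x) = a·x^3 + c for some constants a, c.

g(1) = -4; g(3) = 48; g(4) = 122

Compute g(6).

From g(1) = -4 and g(3) = 48: 1a + c = -4 and 27a + c = 48.
Subtracting: 26a = 52, so a = 2; then c = -4 − 2·1 = -6.
So g(x) = 2x³ − 6, and g(6) = 426.

426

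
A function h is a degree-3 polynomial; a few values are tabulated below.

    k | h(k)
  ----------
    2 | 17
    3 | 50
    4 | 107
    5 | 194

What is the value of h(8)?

Write h(k) = ak³ + bk² + ck + d; the 4 given values yield a linear system in the 4 coefficients.
Solving, h(k) = k³ + 3k² - k - 1.
Then h(8) = 695.

695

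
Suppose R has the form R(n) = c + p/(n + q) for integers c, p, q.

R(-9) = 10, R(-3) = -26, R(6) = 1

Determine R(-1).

-6

(R(n) − c)(n + q) = p for each data point; the three points give a linear system in c and q, then p follows.
Solving: c = 4, q = 4, p = -30, so R(n) = 4 − 30/(n + 4).
Then R(-1) = 4 − 30/3 = -6.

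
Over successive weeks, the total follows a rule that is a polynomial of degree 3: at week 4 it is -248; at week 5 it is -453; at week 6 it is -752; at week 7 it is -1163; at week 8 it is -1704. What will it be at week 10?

Write the value at m as T(m).
First differences: -205, -299, -411, -541. Second differences: -94, -112, -130. Third differences: -18, -18.
Level-3 differences are constant, so T has degree 3.
Fitting a degree-3 polynomial gives T(m) = -3m³ - 2m² - 4m - 8.
Then T(10) = -3248.

-3248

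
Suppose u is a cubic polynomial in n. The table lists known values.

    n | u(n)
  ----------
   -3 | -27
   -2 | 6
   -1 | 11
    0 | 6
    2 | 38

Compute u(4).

Write u(n) = an³ + bn² + cn + d; the 5 given values yield a linear system in the 4 coefficients.
Solving, u(n) = 3n³ + 4n² - 4n + 6.
Then u(4) = 246.

246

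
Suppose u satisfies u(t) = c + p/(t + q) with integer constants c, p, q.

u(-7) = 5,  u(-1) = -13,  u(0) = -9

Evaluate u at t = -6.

7

(u(t) − c)(t + q) = p for each data point; the three points give a linear system in c and q, then p follows.
Solving: c = -1, q = 3, p = -24, so u(t) = -1 − 24/(t + 3).
Then u(-6) = -1 − 24/(-3) = 7.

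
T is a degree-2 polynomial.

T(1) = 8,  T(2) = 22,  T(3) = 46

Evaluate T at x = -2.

Write T(x) = ax² + bx + c; the 3 given values yield a linear system in the 3 coefficients.
Solving, T(x) = 5x² - x + 4.
Then T(-2) = 26.

26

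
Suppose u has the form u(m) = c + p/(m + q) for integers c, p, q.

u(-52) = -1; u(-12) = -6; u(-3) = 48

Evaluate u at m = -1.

16

(u(m) − c)(m + q) = p for each data point; the three points give a linear system in c and q, then p follows.
Solving: c = 0, q = 4, p = 48, so u(m) = 48/(m + 4).
Then u(-1) = 0 + 48/3 = 16.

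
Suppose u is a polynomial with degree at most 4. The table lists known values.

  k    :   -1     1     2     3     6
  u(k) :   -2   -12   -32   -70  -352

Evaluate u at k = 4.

-132

Write u(k) = ak^4 + bk³ + ck² + dk + e; the 5 given values yield a linear system in the 5 coefficients.
Solving, the leading coefficient vanishes, and u(k) = -k³ - 3k² - 4k - 4.
Then u(4) = -132.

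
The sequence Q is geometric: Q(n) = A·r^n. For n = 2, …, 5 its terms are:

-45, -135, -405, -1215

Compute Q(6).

-3645

Consecutive ratio: -135/(-45) = 3, and -405/(-135) = 3, so r = 3.
Then A·3^2 = -45 gives A = -5, and Q(n) = -5·3^n.
Q(6) = -5·3^6 = -3645.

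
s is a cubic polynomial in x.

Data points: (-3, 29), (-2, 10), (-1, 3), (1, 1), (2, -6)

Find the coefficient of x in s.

Write s(x) = ax³ + bx² + cx + d; the 5 given values yield a linear system in the 4 coefficients.
Solving, s(x) = -x³ + 2.
The coefficient of x is 0.

0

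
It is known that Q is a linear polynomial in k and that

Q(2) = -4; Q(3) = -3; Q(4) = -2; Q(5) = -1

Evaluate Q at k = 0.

-6

Write Q(k) = ak + b; the 4 given values yield a linear system in the 2 coefficients.
Solving, Q(k) = k - 6.
Then Q(0) = -6.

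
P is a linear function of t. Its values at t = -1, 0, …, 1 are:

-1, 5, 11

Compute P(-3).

First differences: 6, 6.
Level-1 differences are constant, so P has degree 1.
Fitting a degree-1 polynomial gives P(t) = 6t + 5.
Then P(-3) = -13.

-13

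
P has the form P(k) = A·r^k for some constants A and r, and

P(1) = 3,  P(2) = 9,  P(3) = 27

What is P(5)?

Consecutive ratio: 9/3 = 3, and 27/9 = 3, so r = 3.
Then A·3^1 = 3 gives A = 1, and P(k) = 1·3^k.
P(5) = 1·3^5 = 243.

243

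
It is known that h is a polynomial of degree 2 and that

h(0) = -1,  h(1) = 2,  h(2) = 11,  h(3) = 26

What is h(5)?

First differences: 3, 9, 15. Second differences: 6, 6.
Level-2 differences are constant, so h has degree 2.
Fitting a degree-2 polynomial gives h(k) = 3k² - 1.
Then h(5) = 74.

74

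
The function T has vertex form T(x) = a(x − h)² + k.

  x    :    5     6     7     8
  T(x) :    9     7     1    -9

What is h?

5

First differences -2, -6, -10; second difference -4 = 2a, so a = -2.
Expanding, the x-coefficient is −2ah = 4h; matching it to the data gives h = 5, and then k = 9.
So T(x) = -2(x − 5)² + 9.
Hence h = 5.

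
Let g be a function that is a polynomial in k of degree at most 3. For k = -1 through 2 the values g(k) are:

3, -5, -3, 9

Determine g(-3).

First differences: -8, 2, 12. Second differences: 10, 10.
Level-2 differences are constant, so g has degree 2.
Fitting a degree-2 polynomial gives g(k) = 5k² - 3k - 5.
Then g(-3) = 49.

49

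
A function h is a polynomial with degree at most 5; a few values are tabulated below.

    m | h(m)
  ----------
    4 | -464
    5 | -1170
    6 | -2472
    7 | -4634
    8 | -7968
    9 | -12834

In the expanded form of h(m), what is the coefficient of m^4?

-2

First differences: -706, -1302, -2162, -3334, -4866. Second differences: -596, -860, -1172, -1532. Third differences: -264, -312, -360. Fourth differences: -48, -48.
Level-4 differences are constant, so h has degree 4.
Fitting a degree-4 polynomial gives h(m) = -2m^4 + 4m² - 4m.
The coefficient of m^4 is -2.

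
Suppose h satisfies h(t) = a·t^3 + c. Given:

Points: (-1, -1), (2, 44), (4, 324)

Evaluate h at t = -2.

From h(-1) = -1 and h(2) = 44: -1a + c = -1 and 8a + c = 44.
Subtracting: 9a = 45, so a = 5; then c = -1 − 5·(-1) = 4.
So h(t) = 5t³ + 4, and h(-2) = -36.

-36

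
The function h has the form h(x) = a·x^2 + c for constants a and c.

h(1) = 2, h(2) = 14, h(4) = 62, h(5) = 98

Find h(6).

From h(1) = 2 and h(2) = 14: 1a + c = 2 and 4a + c = 14.
Subtracting: 3a = 12, so a = 4; then c = 2 − 4·1 = -2.
So h(x) = 4x² − 2, and h(6) = 142.

142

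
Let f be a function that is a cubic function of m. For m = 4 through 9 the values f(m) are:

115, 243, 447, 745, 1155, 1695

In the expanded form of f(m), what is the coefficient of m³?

3

First differences: 128, 204, 298, 410, 540. Second differences: 76, 94, 112, 130. Third differences: 18, 18, 18.
Level-3 differences are constant, so f has degree 3.
Fitting a degree-3 polynomial gives f(m) = 3m³ - 7m² + 8m + 3.
The coefficient of m³ is 3.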